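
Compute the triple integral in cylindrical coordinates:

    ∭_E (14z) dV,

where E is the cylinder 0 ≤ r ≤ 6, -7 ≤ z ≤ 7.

In cylindrical coordinates, x = r cos(θ), y = r sin(θ), z = z, and dV = r dr dθ dz.

The integrand becomes 14z, so

    ∭_E (14z) dV = ∫_{0}^{2π} ∫_{0}^{6} ∫_{-7}^{7} (14z) · r dz dr dθ.

Inner (z): 0.
Middle (r from 0 to 6): 0.
Outer (θ): 0.

Therefore the triple integral equals 0.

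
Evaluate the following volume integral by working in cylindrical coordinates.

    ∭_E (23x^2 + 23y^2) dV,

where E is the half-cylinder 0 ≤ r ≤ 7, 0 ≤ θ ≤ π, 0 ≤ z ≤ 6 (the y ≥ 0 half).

In cylindrical coordinates, x = r cos(θ), y = r sin(θ), z = z, and dV = r dr dθ dz.

The integrand becomes 23r^2, so

    ∭_E (23x^2 + 23y^2) dV = ∫_{0}^{π} ∫_{0}^{7} ∫_{0}^{6} (23r^2) · r dz dr dθ.

Inner (z): 138r^3.
Middle (r from 0 to 7): 165669/2.
Outer (θ): 165669π/2.

Therefore the triple integral equals 165669π/2.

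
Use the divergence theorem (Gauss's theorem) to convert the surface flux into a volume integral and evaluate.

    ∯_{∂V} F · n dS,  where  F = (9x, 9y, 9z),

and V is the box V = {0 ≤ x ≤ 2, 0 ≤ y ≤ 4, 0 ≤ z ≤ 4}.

By the divergence theorem,

    ∯_{∂V} F · n dS = ∭_V (∇ · F) dV.

Compute the divergence:
    ∇ · F = ∂F_x/∂x + ∂F_y/∂y + ∂F_z/∂z = 9 + 9 + 9 = 27.

V is a rectangular box, so dV = dx dy dz with 0 ≤ x ≤ 2, 0 ≤ y ≤ 4, 0 ≤ z ≤ 4.

Integrate (27) over V as an iterated integral:

    ∭_V (∇·F) dV = ∫_0^{2} ∫_0^{4} ∫_0^{4} (27) dz dy dx.

Inner (z from 0 to 4): 108.
Middle (y from 0 to 4): 432.
Outer (x from 0 to 2): 864.

Therefore ∯_{∂V} F · n dS = 864.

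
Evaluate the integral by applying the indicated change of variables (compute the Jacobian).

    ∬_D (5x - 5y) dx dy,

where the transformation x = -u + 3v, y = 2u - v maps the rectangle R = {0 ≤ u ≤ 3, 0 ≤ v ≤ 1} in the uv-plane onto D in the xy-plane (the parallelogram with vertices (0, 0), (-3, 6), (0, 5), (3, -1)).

Compute the Jacobian determinant of (x, y) with respect to (u, v):

    ∂(x,y)/∂(u,v) = | -1  3 | = (-1)(-1) - (3)(2) = -5.
                   | 2  -1 |

Its absolute value is |J| = 5 (the area scaling factor).

Substituting x = -u + 3v, y = 2u - v into the integrand,

    5x - 5y → -15u + 20v,

so the integral becomes

    ∬_R (-15u + 20v) · |J| du dv = ∫_0^3 ∫_0^1 (-75u + 100v) dv du.

Inner (v): 50 - 75u.
Outer (u): -375/2.

Therefore ∬_D (5x - 5y) dx dy = -375/2.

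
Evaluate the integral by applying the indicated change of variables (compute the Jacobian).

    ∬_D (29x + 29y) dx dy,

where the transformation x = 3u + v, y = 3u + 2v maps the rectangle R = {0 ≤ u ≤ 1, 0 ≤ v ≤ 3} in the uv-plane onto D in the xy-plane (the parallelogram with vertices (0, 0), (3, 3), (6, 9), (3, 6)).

Compute the Jacobian determinant of (x, y) with respect to (u, v):

    ∂(x,y)/∂(u,v) = | 3  1 | = (3)(2) - (1)(3) = 3.
                   | 3  2 |

Its absolute value is |J| = 3 (the area scaling factor).

Substituting x = 3u + v, y = 3u + 2v into the integrand,

    29x + 29y → 174u + 87v,

so the integral becomes

    ∬_R (174u + 87v) · |J| du dv = ∫_0^1 ∫_0^3 (522u + 261v) dv du.

Inner (v): 1566u + 2349/2.
Outer (u): 3915/2.

Therefore ∬_D (29x + 29y) dx dy = 3915/2.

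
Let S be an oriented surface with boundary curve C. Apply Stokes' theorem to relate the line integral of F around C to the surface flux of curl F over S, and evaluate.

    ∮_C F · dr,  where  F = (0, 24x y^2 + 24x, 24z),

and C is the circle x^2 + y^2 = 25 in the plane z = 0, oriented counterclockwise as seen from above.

Let S be the flat disk x^2 + y^2 ≤ 25 in the plane z = 0, with upward unit normal n̂ = ẑ. By Stokes' theorem,

    ∮_C F · dr = ∬_S (∇ × F) · n̂ dS = ∬_D (curl F)_z dA,

where D is the disk x^2 + y^2 ≤ 25.

Compute the curl of F = (0, 24x y^2 + 24x, 24z):
    (∇ × F)_x = ∂F_z/∂y - ∂F_y/∂z = 0,
    (∇ × F)_y = ∂F_x/∂z - ∂F_z/∂x = 0,
    (∇ × F)_z = ∂F_y/∂x - ∂F_x/∂y = 24y^2 + 24.

On z = 0, (curl F)_z = 24y^2 + 24.

Convert to polar (x = r cos θ, y = r sin θ, dA = r dr dθ); the integrand becomes 24r^2sin(θ)^2 + 24, so

    ∬_D (curl F)_z dA = ∫_0^{2π} ∫_0^{5} (24r^2sin(θ)^2 + 24) · r dr dθ.

Inner (r from 0 to 5): 3750sin(θ)^2 + 300.
Outer (θ from 0 to 2π): 4350π.

Therefore ∮_C F · dr = 4350π.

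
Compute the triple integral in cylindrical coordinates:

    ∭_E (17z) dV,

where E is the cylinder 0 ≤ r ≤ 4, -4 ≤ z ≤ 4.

In cylindrical coordinates, x = r cos(θ), y = r sin(θ), z = z, and dV = r dr dθ dz.

The integrand becomes 17z, so

    ∭_E (17z) dV = ∫_{0}^{2π} ∫_{0}^{4} ∫_{-4}^{4} (17z) · r dz dr dθ.

Inner (z): 0.
Middle (r from 0 to 4): 0.
Outer (θ): 0.

Therefore the triple integral equals 0.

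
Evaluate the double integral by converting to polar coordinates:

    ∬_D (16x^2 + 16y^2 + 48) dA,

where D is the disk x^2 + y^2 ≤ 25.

The region D is 0 ≤ r ≤ 5, 0 ≤ θ ≤ 2π in polar coordinates, where x = r cos(θ), y = r sin(θ), and dA = r dr dθ.

Under the substitution, the integrand becomes 16r^2 + 48, so

    ∬_D (16x^2 + 16y^2 + 48) dA = ∫_{0}^{2π} ∫_{0}^{5} (16r^2 + 48) · r dr dθ.

Inner integral (in r): ∫_{0}^{5} (16r^2 + 48) · r dr = 3100.

Outer integral (in θ): ∫_{0}^{2π} (3100) dθ = 6200π.

Therefore ∬_D (16x^2 + 16y^2 + 48) dA = 6200π.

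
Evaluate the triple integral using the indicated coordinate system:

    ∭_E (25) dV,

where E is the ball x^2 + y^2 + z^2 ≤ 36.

In spherical coordinates, x = ρ sin(φ) cos(θ), y = ρ sin(φ) sin(θ), z = ρ cos(φ), and dV = ρ^2 sin(φ) dρ dφ dθ.

The integrand becomes 25, so

    ∭_E (25) dV = ∫_{0}^{2π} ∫_{0}^{π} ∫_{0}^{6} (25) · ρ^2 sin(φ) dρ dφ dθ.

Inner (ρ): 1800sin(φ).
Middle (φ): 3600.
Outer (θ): 7200π.

Therefore the triple integral equals 7200π.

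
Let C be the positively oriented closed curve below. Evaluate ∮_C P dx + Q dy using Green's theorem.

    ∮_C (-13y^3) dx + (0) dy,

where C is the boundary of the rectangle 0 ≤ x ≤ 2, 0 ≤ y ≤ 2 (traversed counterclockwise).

Green's theorem converts the closed line integral into a double integral over the enclosed region D:

    ∮_C P dx + Q dy = ∬_D (∂Q/∂x - ∂P/∂y) dA.

Here P = -13y^3, Q = 0, so

    ∂Q/∂x = 0,    ∂P/∂y = -39y^2,
    ∂Q/∂x - ∂P/∂y = 39y^2.

D is the region 0 ≤ x ≤ 2, 0 ≤ y ≤ 2. Evaluating the double integral:

    ∬_D (39y^2) dA = ∫_0^{2} ∫_0^{2} (39y^2) dy dx.

Inner (y from 0 to 2): 104.
Outer (x from 0 to 2): 208.

Therefore ∮_C P dx + Q dy = 208.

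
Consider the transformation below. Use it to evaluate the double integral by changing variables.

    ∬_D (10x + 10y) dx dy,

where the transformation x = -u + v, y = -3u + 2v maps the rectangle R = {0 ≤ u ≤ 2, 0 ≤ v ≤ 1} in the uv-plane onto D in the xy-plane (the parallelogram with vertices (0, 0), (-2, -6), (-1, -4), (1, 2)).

Compute the Jacobian determinant of (x, y) with respect to (u, v):

    ∂(x,y)/∂(u,v) = | -1  1 | = (-1)(2) - (1)(-3) = 1.
                   | -3  2 |

Its absolute value is |J| = 1 (the area scaling factor).

Substituting x = -u + v, y = -3u + 2v into the integrand,

    10x + 10y → -40u + 30v,

so the integral becomes

    ∬_R (-40u + 30v) · |J| du dv = ∫_0^2 ∫_0^1 (-40u + 30v) dv du.

Inner (v): 15 - 40u.
Outer (u): -50.

Therefore ∬_D (10x + 10y) dx dy = -50.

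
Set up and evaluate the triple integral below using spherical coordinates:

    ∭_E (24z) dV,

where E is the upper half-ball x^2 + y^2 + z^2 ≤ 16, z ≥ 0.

In spherical coordinates, x = ρ sin(φ) cos(θ), y = ρ sin(φ) sin(θ), z = ρ cos(φ), and dV = ρ^2 sin(φ) dρ dφ dθ.

The integrand becomes 24ρ cos(φ), so

    ∭_E (24z) dV = ∫_{0}^{2π} ∫_{0}^{π/2} ∫_{0}^{4} (24ρ cos(φ)) · ρ^2 sin(φ) dρ dφ dθ.

Inner (ρ): 768sin(2φ).
Middle (φ): 768.
Outer (θ): 1536π.

Therefore the triple integral equals 1536π.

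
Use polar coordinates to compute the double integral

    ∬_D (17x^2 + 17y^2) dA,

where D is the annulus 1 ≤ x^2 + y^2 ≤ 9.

The region D is 1 ≤ r ≤ 3, 0 ≤ θ ≤ 2π in polar coordinates, where x = r cos(θ), y = r sin(θ), and dA = r dr dθ.

Under the substitution, the integrand becomes 17r^2, so

    ∬_D (17x^2 + 17y^2) dA = ∫_{0}^{2π} ∫_{1}^{3} (17r^2) · r dr dθ.

Inner integral (in r): ∫_{1}^{3} (17r^2) · r dr = 340.

Outer integral (in θ): ∫_{0}^{2π} (340) dθ = 680π.

Therefore ∬_D (17x^2 + 17y^2) dA = 680π.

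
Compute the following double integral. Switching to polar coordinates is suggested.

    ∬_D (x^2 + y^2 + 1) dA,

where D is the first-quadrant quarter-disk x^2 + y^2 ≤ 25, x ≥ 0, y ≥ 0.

The region D is 0 ≤ r ≤ 5, 0 ≤ θ ≤ π/2 in polar coordinates, where x = r cos(θ), y = r sin(θ), and dA = r dr dθ.

Under the substitution, the integrand becomes r^2 + 1, so

    ∬_D (x^2 + y^2 + 1) dA = ∫_{0}^{π/2} ∫_{0}^{5} (r^2 + 1) · r dr dθ.

Inner integral (in r): ∫_{0}^{5} (r^2 + 1) · r dr = 675/4.

Outer integral (in θ): ∫_{0}^{π/2} (675/4) dθ = 675π/8.

Therefore ∬_D (x^2 + y^2 + 1) dA = 675π/8.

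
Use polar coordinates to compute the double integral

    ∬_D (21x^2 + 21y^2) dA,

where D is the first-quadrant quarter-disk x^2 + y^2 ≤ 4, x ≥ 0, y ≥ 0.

The region D is 0 ≤ r ≤ 2, 0 ≤ θ ≤ π/2 in polar coordinates, where x = r cos(θ), y = r sin(θ), and dA = r dr dθ.

Under the substitution, the integrand becomes 21r^2, so

    ∬_D (21x^2 + 21y^2) dA = ∫_{0}^{π/2} ∫_{0}^{2} (21r^2) · r dr dθ.

Inner integral (in r): ∫_{0}^{2} (21r^2) · r dr = 84.

Outer integral (in θ): ∫_{0}^{π/2} (84) dθ = 42π.

Therefore ∬_D (21x^2 + 21y^2) dA = 42π.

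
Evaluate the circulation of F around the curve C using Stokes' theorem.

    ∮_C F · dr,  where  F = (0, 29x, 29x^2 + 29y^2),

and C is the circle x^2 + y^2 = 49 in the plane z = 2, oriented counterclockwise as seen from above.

Let S be the flat disk x^2 + y^2 ≤ 49 in the plane z = 2, with upward unit normal n̂ = ẑ. By Stokes' theorem,

    ∮_C F · dr = ∬_S (∇ × F) · n̂ dS = ∬_D (curl F)_z dA,

where D is the disk x^2 + y^2 ≤ 49.

Compute the curl of F = (0, 29x, 29x^2 + 29y^2):
    (∇ × F)_x = ∂F_z/∂y - ∂F_y/∂z = 58y,
    (∇ × F)_y = ∂F_x/∂z - ∂F_z/∂x = -58x,
    (∇ × F)_z = ∂F_y/∂x - ∂F_x/∂y = 29.

On z = 2, (curl F)_z = 29.

Convert to polar (x = r cos θ, y = r sin θ, dA = r dr dθ); the integrand becomes 29, so

    ∬_D (curl F)_z dA = ∫_0^{2π} ∫_0^{7} (29) · r dr dθ.

Inner (r from 0 to 7): 1421/2.
Outer (θ from 0 to 2π): 1421π.

Therefore ∮_C F · dr = 1421π.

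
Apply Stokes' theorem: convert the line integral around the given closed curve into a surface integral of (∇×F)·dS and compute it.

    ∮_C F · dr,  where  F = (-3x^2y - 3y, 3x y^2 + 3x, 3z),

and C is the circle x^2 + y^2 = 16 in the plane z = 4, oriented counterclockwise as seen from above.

Let S be the flat disk x^2 + y^2 ≤ 16 in the plane z = 4, with upward unit normal n̂ = ẑ. By Stokes' theorem,

    ∮_C F · dr = ∬_S (∇ × F) · n̂ dS = ∬_D (curl F)_z dA,

where D is the disk x^2 + y^2 ≤ 16.

Compute the curl of F = (-3x^2y - 3y, 3x y^2 + 3x, 3z):
    (∇ × F)_x = ∂F_z/∂y - ∂F_y/∂z = 0,
    (∇ × F)_y = ∂F_x/∂z - ∂F_z/∂x = 0,
    (∇ × F)_z = ∂F_y/∂x - ∂F_x/∂y = 3x^2 + 3y^2 + 6.

On z = 4, (curl F)_z = 3x^2 + 3y^2 + 6.

Convert to polar (x = r cos θ, y = r sin θ, dA = r dr dθ); the integrand becomes 3r^2 + 6, so

    ∬_D (curl F)_z dA = ∫_0^{2π} ∫_0^{4} (3r^2 + 6) · r dr dθ.

Inner (r from 0 to 4): 240.
Outer (θ from 0 to 2π): 480π.

Therefore ∮_C F · dr = 480π.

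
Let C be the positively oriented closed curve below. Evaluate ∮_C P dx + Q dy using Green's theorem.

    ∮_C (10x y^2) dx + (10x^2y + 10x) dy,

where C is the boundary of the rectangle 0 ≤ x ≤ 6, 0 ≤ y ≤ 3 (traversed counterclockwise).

Green's theorem converts the closed line integral into a double integral over the enclosed region D:

    ∮_C P dx + Q dy = ∬_D (∂Q/∂x - ∂P/∂y) dA.

Here P = 10x y^2, Q = 10x^2y + 10x, so

    ∂Q/∂x = 20x y + 10,    ∂P/∂y = 20x y,
    ∂Q/∂x - ∂P/∂y = 10.

D is the region 0 ≤ x ≤ 6, 0 ≤ y ≤ 3. Evaluating the double integral:

    ∬_D (10) dA = ∫_0^{6} ∫_0^{3} (10) dy dx.

Inner (y from 0 to 3): 30.
Outer (x from 0 to 6): 180.

Therefore ∮_C P dx + Q dy = 180.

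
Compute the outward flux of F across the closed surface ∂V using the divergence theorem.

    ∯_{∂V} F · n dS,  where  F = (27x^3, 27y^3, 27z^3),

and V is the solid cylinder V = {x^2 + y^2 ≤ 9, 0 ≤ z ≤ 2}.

By the divergence theorem,

    ∯_{∂V} F · n dS = ∭_V (∇ · F) dV.

Compute the divergence:
    ∇ · F = ∂F_x/∂x + ∂F_y/∂y + ∂F_z/∂z = 81x^2 + 81y^2 + 81z^2.

In cylindrical coordinates, x = r cos(θ), y = r sin(θ), z = z, dV = r dr dθ dz, with 0 ≤ r ≤ 3, 0 ≤ θ ≤ 2π, 0 ≤ z ≤ 2.

The integrand, after substitution and multiplying by the volume element, becomes (81r^2 + 81z^2) · r, so

    ∭_V (∇·F) dV = ∫_0^{2π} ∫_0^{3} ∫_0^{2} (81r^2 + 81z^2) · r dz dr dθ.

Inner (z from 0 to 2): 162r^3 + 216r.
Middle (r from 0 to 3): 8505/2.
Outer (θ from 0 to 2π): 8505π.

Therefore ∯_{∂V} F · n dS = 8505π.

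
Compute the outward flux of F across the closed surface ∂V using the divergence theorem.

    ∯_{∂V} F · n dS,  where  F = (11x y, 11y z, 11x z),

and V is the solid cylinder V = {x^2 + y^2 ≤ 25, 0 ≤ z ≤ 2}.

By the divergence theorem,

    ∯_{∂V} F · n dS = ∭_V (∇ · F) dV.

Compute the divergence:
    ∇ · F = ∂F_x/∂x + ∂F_y/∂y + ∂F_z/∂z = 11y + 11z + 11x = 11x + 11y + 11z.

In cylindrical coordinates, x = r cos(θ), y = r sin(θ), z = z, dV = r dr dθ dz, with 0 ≤ r ≤ 5, 0 ≤ θ ≤ 2π, 0 ≤ z ≤ 2.

The integrand, after substitution and multiplying by the volume element, becomes (11sqrt(2)r sin(θ + π/4) + 11z) · r, so

    ∭_V (∇·F) dV = ∫_0^{2π} ∫_0^{5} ∫_0^{2} (11sqrt(2)r sin(θ + π/4) + 11z) · r dz dr dθ.

Inner (z from 0 to 2): 22r (sqrt(2)r sin(θ + π/4) + 1).
Middle (r from 0 to 5): 2750sqrt(2)sin(θ + π/4)/3 + 275.
Outer (θ from 0 to 2π): 550π.

Therefore ∯_{∂V} F · n dS = 550π.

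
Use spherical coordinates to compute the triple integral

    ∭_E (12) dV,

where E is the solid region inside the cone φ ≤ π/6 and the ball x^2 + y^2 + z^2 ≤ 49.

In spherical coordinates, x = ρ sin(φ) cos(θ), y = ρ sin(φ) sin(θ), z = ρ cos(φ), and dV = ρ^2 sin(φ) dρ dφ dθ.

The integrand becomes 12, so

    ∭_E (12) dV = ∫_{0}^{2π} ∫_{0}^{π/6} ∫_{0}^{7} (12) · ρ^2 sin(φ) dρ dφ dθ.

Inner (ρ): 1372sin(φ).
Middle (φ): 1372 - 686sqrt(3).
Outer (θ): 1372π (2 - sqrt(3)).

Therefore the triple integral equals 1372π (2 - sqrt(3)).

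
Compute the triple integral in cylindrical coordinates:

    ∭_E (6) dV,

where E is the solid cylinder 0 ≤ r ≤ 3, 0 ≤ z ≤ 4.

In cylindrical coordinates, x = r cos(θ), y = r sin(θ), z = z, and dV = r dr dθ dz.

The integrand becomes 6, so

    ∭_E (6) dV = ∫_{0}^{2π} ∫_{0}^{3} ∫_{0}^{4} (6) · r dz dr dθ.

Inner (z): 24r.
Middle (r from 0 to 3): 108.
Outer (θ): 216π.

Therefore the triple integral equals 216π.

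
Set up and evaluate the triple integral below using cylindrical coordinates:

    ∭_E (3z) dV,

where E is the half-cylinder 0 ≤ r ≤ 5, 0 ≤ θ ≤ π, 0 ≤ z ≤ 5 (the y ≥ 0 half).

In cylindrical coordinates, x = r cos(θ), y = r sin(θ), z = z, and dV = r dr dθ dz.

The integrand becomes 3z, so

    ∭_E (3z) dV = ∫_{0}^{π} ∫_{0}^{5} ∫_{0}^{5} (3z) · r dz dr dθ.

Inner (z): 75r/2.
Middle (r from 0 to 5): 1875/4.
Outer (θ): 1875π/4.

Therefore the triple integral equals 1875π/4.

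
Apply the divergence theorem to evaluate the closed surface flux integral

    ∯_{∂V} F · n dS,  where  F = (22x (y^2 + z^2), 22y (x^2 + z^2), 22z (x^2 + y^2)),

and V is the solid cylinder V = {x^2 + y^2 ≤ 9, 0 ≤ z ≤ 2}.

By the divergence theorem,

    ∯_{∂V} F · n dS = ∭_V (∇ · F) dV.

Compute the divergence:
    ∇ · F = ∂F_x/∂x + ∂F_y/∂y + ∂F_z/∂z = 22y^2 + 22z^2 + 22x^2 + 22z^2 + 22x^2 + 22y^2 = 44x^2 + 44y^2 + 44z^2.

In cylindrical coordinates, x = r cos(θ), y = r sin(θ), z = z, dV = r dr dθ dz, with 0 ≤ r ≤ 3, 0 ≤ θ ≤ 2π, 0 ≤ z ≤ 2.

The integrand, after substitution and multiplying by the volume element, becomes (44r^2 + 44z^2) · r, so

    ∭_V (∇·F) dV = ∫_0^{2π} ∫_0^{3} ∫_0^{2} (44r^2 + 44z^2) · r dz dr dθ.

Inner (z from 0 to 2): 88r (r^2 + 4/3).
Middle (r from 0 to 3): 2310.
Outer (θ from 0 to 2π): 4620π.

Therefore ∯_{∂V} F · n dS = 4620π.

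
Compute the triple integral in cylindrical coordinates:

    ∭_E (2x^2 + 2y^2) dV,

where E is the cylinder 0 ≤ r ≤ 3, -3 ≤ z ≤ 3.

In cylindrical coordinates, x = r cos(θ), y = r sin(θ), z = z, and dV = r dr dθ dz.

The integrand becomes 2r^2, so

    ∭_E (2x^2 + 2y^2) dV = ∫_{0}^{2π} ∫_{0}^{3} ∫_{-3}^{3} (2r^2) · r dz dr dθ.

Inner (z): 12r^3.
Middle (r from 0 to 3): 243.
Outer (θ): 486π.

Therefore the triple integral equals 486π.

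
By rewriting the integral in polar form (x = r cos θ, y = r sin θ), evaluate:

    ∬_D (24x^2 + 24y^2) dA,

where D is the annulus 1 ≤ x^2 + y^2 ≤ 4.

The region D is 1 ≤ r ≤ 2, 0 ≤ θ ≤ 2π in polar coordinates, where x = r cos(θ), y = r sin(θ), and dA = r dr dθ.

Under the substitution, the integrand becomes 24r^2, so

    ∬_D (24x^2 + 24y^2) dA = ∫_{0}^{2π} ∫_{1}^{2} (24r^2) · r dr dθ.

Inner integral (in r): ∫_{1}^{2} (24r^2) · r dr = 90.

Outer integral (in θ): ∫_{0}^{2π} (90) dθ = 180π.

Therefore ∬_D (24x^2 + 24y^2) dA = 180π.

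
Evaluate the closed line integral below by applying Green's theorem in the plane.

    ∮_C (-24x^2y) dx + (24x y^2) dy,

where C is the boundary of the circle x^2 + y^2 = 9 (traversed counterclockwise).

Green's theorem converts the closed line integral into a double integral over the enclosed region D:

    ∮_C P dx + Q dy = ∬_D (∂Q/∂x - ∂P/∂y) dA.

Here P = -24x^2y, Q = 24x y^2, so

    ∂Q/∂x = 24y^2,    ∂P/∂y = -24x^2,
    ∂Q/∂x - ∂P/∂y = 24x^2 + 24y^2.

D is the region x^2 + y^2 ≤ 9. Evaluating the double integral:

In polar coordinates (x = r cos θ, y = r sin θ, dA = r dr dθ) the integrand becomes 24r^2, so

    ∬_D (24x^2 + 24y^2) dA = ∫_0^{2π} ∫_0^{3} (24r^2) · r dr dθ.

Inner (r from 0 to 3): 486.
Outer (θ from 0 to 2π): 972π.

Therefore ∮_C P dx + Q dy = 972π.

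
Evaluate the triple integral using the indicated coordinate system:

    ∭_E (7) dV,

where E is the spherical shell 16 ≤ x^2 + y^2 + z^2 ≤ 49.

In spherical coordinates, x = ρ sin(φ) cos(θ), y = ρ sin(φ) sin(θ), z = ρ cos(φ), and dV = ρ^2 sin(φ) dρ dφ dθ.

The integrand becomes 7, so

    ∭_E (7) dV = ∫_{0}^{2π} ∫_{0}^{π} ∫_{4}^{7} (7) · ρ^2 sin(φ) dρ dφ dθ.

Inner (ρ): 651sin(φ).
Middle (φ): 1302.
Outer (θ): 2604π.

Therefore the triple integral equals 2604π.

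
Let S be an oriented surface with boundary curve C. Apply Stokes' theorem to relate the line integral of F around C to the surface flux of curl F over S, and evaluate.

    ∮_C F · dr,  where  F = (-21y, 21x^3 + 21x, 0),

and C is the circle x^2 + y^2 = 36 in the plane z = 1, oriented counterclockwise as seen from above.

Let S be the flat disk x^2 + y^2 ≤ 36 in the plane z = 1, with upward unit normal n̂ = ẑ. By Stokes' theorem,

    ∮_C F · dr = ∬_S (∇ × F) · n̂ dS = ∬_D (curl F)_z dA,

where D is the disk x^2 + y^2 ≤ 36.

Compute the curl of F = (-21y, 21x^3 + 21x, 0):
    (∇ × F)_x = ∂F_z/∂y - ∂F_y/∂z = 0,
    (∇ × F)_y = ∂F_x/∂z - ∂F_z/∂x = 0,
    (∇ × F)_z = ∂F_y/∂x - ∂F_x/∂y = 63x^2 + 42.

On z = 1, (curl F)_z = 63x^2 + 42.

Convert to polar (x = r cos θ, y = r sin θ, dA = r dr dθ); the integrand becomes 63r^2cos(θ)^2 + 42, so

    ∬_D (curl F)_z dA = ∫_0^{2π} ∫_0^{6} (63r^2cos(θ)^2 + 42) · r dr dθ.

Inner (r from 0 to 6): 20412cos(θ)^2 + 756.
Outer (θ from 0 to 2π): 21924π.

Therefore ∮_C F · dr = 21924π.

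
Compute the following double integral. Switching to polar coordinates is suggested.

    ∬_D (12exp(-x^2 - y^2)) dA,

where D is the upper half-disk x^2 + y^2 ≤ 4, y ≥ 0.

The region D is 0 ≤ r ≤ 2, 0 ≤ θ ≤ π in polar coordinates, where x = r cos(θ), y = r sin(θ), and dA = r dr dθ.

Under the substitution, the integrand becomes 12exp(-r^2), so

    ∬_D (12exp(-x^2 - y^2)) dA = ∫_{0}^{π} ∫_{0}^{2} (12exp(-r^2)) · r dr dθ.

Inner integral (in r): ∫_{0}^{2} (12exp(-r^2)) · r dr = 6 - 6exp(-4).

Outer integral (in θ): ∫_{0}^{π} (6 - 6exp(-4)) dθ = -6π exp(-4) + 6π.

Therefore ∬_D (12exp(-x^2 - y^2)) dA = -6π exp(-4) + 6π.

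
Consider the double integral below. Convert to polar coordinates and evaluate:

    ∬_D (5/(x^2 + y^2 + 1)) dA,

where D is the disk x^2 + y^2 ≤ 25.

The region D is 0 ≤ r ≤ 5, 0 ≤ θ ≤ 2π in polar coordinates, where x = r cos(θ), y = r sin(θ), and dA = r dr dθ.

Under the substitution, the integrand becomes 5/(r^2 + 1), so

    ∬_D (5/(x^2 + y^2 + 1)) dA = ∫_{0}^{2π} ∫_{0}^{5} (5/(r^2 + 1)) · r dr dθ.

Inner integral (in r): ∫_{0}^{5} (5/(r^2 + 1)) · r dr = 5log(26)/2.

Outer integral (in θ): ∫_{0}^{2π} (5log(26)/2) dθ = 5π log(26).

Therefore ∬_D (5/(x^2 + y^2 + 1)) dA = 5π log(26).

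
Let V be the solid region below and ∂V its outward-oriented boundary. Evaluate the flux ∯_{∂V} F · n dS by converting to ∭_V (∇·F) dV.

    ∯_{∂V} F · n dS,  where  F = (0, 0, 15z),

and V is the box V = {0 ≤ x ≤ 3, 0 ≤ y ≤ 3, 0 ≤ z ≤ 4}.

By the divergence theorem,

    ∯_{∂V} F · n dS = ∭_V (∇ · F) dV.

Compute the divergence:
    ∇ · F = ∂F_x/∂x + ∂F_y/∂y + ∂F_z/∂z = 0 + 0 + 15 = 15.

V is a rectangular box, so dV = dx dy dz with 0 ≤ x ≤ 3, 0 ≤ y ≤ 3, 0 ≤ z ≤ 4.

Integrate (15) over V as an iterated integral:

    ∭_V (∇·F) dV = ∫_0^{3} ∫_0^{3} ∫_0^{4} (15) dz dy dx.

Inner (z from 0 to 4): 60.
Middle (y from 0 to 3): 180.
Outer (x from 0 to 3): 540.

Therefore ∯_{∂V} F · n dS = 540.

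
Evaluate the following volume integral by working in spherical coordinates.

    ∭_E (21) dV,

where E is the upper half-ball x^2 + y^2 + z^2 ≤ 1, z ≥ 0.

In spherical coordinates, x = ρ sin(φ) cos(θ), y = ρ sin(φ) sin(θ), z = ρ cos(φ), and dV = ρ^2 sin(φ) dρ dφ dθ.

The integrand becomes 21, so

    ∭_E (21) dV = ∫_{0}^{2π} ∫_{0}^{π/2} ∫_{0}^{1} (21) · ρ^2 sin(φ) dρ dφ dθ.

Inner (ρ): 7sin(φ).
Middle (φ): 7.
Outer (θ): 14π.

Therefore the triple integral equals 14π.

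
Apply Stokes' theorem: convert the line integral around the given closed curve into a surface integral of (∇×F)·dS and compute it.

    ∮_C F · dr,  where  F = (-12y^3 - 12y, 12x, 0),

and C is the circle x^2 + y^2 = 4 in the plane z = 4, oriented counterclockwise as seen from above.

Let S be the flat disk x^2 + y^2 ≤ 4 in the plane z = 4, with upward unit normal n̂ = ẑ. By Stokes' theorem,

    ∮_C F · dr = ∬_S (∇ × F) · n̂ dS = ∬_D (curl F)_z dA,

where D is the disk x^2 + y^2 ≤ 4.

Compute the curl of F = (-12y^3 - 12y, 12x, 0):
    (∇ × F)_x = ∂F_z/∂y - ∂F_y/∂z = 0,
    (∇ × F)_y = ∂F_x/∂z - ∂F_z/∂x = 0,
    (∇ × F)_z = ∂F_y/∂x - ∂F_x/∂y = 36y^2 + 24.

On z = 4, (curl F)_z = 36y^2 + 24.

Convert to polar (x = r cos θ, y = r sin θ, dA = r dr dθ); the integrand becomes 36r^2sin(θ)^2 + 24, so

    ∬_D (curl F)_z dA = ∫_0^{2π} ∫_0^{2} (36r^2sin(θ)^2 + 24) · r dr dθ.

Inner (r from 0 to 2): 144sin(θ)^2 + 48.
Outer (θ from 0 to 2π): 240π.

Therefore ∮_C F · dr = 240π.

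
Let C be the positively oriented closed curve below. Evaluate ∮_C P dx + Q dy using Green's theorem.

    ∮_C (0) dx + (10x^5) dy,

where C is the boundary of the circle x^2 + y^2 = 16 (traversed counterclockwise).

Green's theorem converts the closed line integral into a double integral over the enclosed region D:

    ∮_C P dx + Q dy = ∬_D (∂Q/∂x - ∂P/∂y) dA.

Here P = 0, Q = 10x^5, so

    ∂Q/∂x = 50x^4,    ∂P/∂y = 0,
    ∂Q/∂x - ∂P/∂y = 50x^4.

D is the region x^2 + y^2 ≤ 16. Evaluating the double integral:

In polar coordinates (x = r cos θ, y = r sin θ, dA = r dr dθ) the integrand becomes 50r^4cos(θ)^4, so

    ∬_D (50x^4) dA = ∫_0^{2π} ∫_0^{4} (50r^4cos(θ)^4) · r dr dθ.

Inner (r from 0 to 4): 102400cos(θ)^4/3.
Outer (θ from 0 to 2π): 25600π.

Therefore ∮_C P dx + Q dy = 25600π.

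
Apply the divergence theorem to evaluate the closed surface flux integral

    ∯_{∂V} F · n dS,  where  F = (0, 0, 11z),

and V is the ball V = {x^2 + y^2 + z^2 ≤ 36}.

By the divergence theorem,

    ∯_{∂V} F · n dS = ∭_V (∇ · F) dV.

Compute the divergence:
    ∇ · F = ∂F_x/∂x + ∂F_y/∂y + ∂F_z/∂z = 0 + 0 + 11 = 11.

In spherical coordinates, x = ρ sin(φ) cos(θ), y = ρ sin(φ) sin(θ), z = ρ cos(φ), dV = ρ^2 sin(φ) dρ dφ dθ, with 0 ≤ ρ ≤ 6, 0 ≤ φ ≤ π, 0 ≤ θ ≤ 2π.

The integrand, after substitution and multiplying by the volume element, becomes (11) · ρ^2 sin(φ), so

    ∭_V (∇·F) dV = ∫_0^{2π} ∫_0^{π} ∫_0^{6} (11) · ρ^2 sin(φ) dρ dφ dθ.

Inner (ρ from 0 to 6): 792sin(φ).
Middle (φ from 0 to π): 1584.
Outer (θ from 0 to 2π): 3168π.

Therefore ∯_{∂V} F · n dS = 3168π.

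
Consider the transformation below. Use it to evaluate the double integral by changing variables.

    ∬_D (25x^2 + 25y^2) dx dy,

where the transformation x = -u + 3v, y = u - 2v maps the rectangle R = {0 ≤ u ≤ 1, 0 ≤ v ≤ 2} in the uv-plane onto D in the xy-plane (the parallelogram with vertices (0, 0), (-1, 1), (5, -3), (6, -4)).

Compute the Jacobian determinant of (x, y) with respect to (u, v):

    ∂(x,y)/∂(u,v) = | -1  3 | = (-1)(-2) - (3)(1) = -1.
                   | 1  -2 |

Its absolute value is |J| = 1 (the area scaling factor).

Substituting x = -u + 3v, y = u - 2v into the integrand,

    25x^2 + 25y^2 → 50u^2 - 250u v + 325v^2,

so the integral becomes

    ∬_R (50u^2 - 250u v + 325v^2) · |J| du dv = ∫_0^1 ∫_0^2 (50u^2 - 250u v + 325v^2) dv du.

Inner (v): 100u^2 - 500u + 2600/3.
Outer (u): 650.

Therefore ∬_D (25x^2 + 25y^2) dx dy = 650.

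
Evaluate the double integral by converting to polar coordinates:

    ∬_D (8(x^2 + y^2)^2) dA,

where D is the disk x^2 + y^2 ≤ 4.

The region D is 0 ≤ r ≤ 2, 0 ≤ θ ≤ 2π in polar coordinates, where x = r cos(θ), y = r sin(θ), and dA = r dr dθ.

Under the substitution, the integrand becomes 8r^4, so

    ∬_D (8(x^2 + y^2)^2) dA = ∫_{0}^{2π} ∫_{0}^{2} (8r^4) · r dr dθ.

Inner integral (in r): ∫_{0}^{2} (8r^4) · r dr = 256/3.

Outer integral (in θ): ∫_{0}^{2π} (256/3) dθ = 512π/3.

Therefore ∬_D (8(x^2 + y^2)^2) dA = 512π/3.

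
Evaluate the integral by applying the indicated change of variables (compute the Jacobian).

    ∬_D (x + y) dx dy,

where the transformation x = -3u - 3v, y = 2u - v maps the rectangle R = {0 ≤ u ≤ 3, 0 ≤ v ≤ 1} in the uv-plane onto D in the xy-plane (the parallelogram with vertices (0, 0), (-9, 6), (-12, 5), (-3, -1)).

Compute the Jacobian determinant of (x, y) with respect to (u, v):

    ∂(x,y)/∂(u,v) = | -3  -3 | = (-3)(-1) - (-3)(2) = 9.
                   | 2  -1 |

Its absolute value is |J| = 9 (the area scaling factor).

Substituting x = -3u - 3v, y = 2u - v into the integrand,

    x + y → -u - 4v,

so the integral becomes

    ∬_R (-u - 4v) · |J| du dv = ∫_0^3 ∫_0^1 (-9u - 36v) dv du.

Inner (v): -9u - 18.
Outer (u): -189/2.

Therefore ∬_D (x + y) dx dy = -189/2.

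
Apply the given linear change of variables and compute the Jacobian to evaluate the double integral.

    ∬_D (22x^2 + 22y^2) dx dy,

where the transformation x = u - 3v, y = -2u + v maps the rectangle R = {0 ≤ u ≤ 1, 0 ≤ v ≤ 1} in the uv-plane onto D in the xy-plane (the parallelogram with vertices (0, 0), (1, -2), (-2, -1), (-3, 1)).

Compute the Jacobian determinant of (x, y) with respect to (u, v):

    ∂(x,y)/∂(u,v) = | 1  -3 | = (1)(1) - (-3)(-2) = -5.
                   | -2  1 |

Its absolute value is |J| = 5 (the area scaling factor).

Substituting x = u - 3v, y = -2u + v into the integrand,

    22x^2 + 22y^2 → 110u^2 - 220u v + 220v^2,

so the integral becomes

    ∬_R (110u^2 - 220u v + 220v^2) · |J| du dv = ∫_0^1 ∫_0^1 (550u^2 - 1100u v + 1100v^2) dv du.

Inner (v): 550u^2 - 550u + 1100/3.
Outer (u): 275.

Therefore ∬_D (22x^2 + 22y^2) dx dy = 275.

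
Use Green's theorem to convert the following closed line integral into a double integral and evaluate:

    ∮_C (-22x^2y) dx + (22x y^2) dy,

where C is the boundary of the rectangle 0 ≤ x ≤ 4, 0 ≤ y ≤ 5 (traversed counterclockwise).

Green's theorem converts the closed line integral into a double integral over the enclosed region D:

    ∮_C P dx + Q dy = ∬_D (∂Q/∂x - ∂P/∂y) dA.

Here P = -22x^2y, Q = 22x y^2, so

    ∂Q/∂x = 22y^2,    ∂P/∂y = -22x^2,
    ∂Q/∂x - ∂P/∂y = 22x^2 + 22y^2.

D is the region 0 ≤ x ≤ 4, 0 ≤ y ≤ 5. Evaluating the double integral:

    ∬_D (22x^2 + 22y^2) dA = ∫_0^{4} ∫_0^{5} (22x^2 + 22y^2) dy dx.

Inner (y from 0 to 5): 110x^2 + 2750/3.
Outer (x from 0 to 4): 18040/3.

Therefore ∮_C P dx + Q dy = 18040/3.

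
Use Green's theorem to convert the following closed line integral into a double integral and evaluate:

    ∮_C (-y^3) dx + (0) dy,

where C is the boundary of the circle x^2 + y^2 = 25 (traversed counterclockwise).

Green's theorem converts the closed line integral into a double integral over the enclosed region D:

    ∮_C P dx + Q dy = ∬_D (∂Q/∂x - ∂P/∂y) dA.

Here P = -y^3, Q = 0, so

    ∂Q/∂x = 0,    ∂P/∂y = -3y^2,
    ∂Q/∂x - ∂P/∂y = 3y^2.

D is the region x^2 + y^2 ≤ 25. Evaluating the double integral:

In polar coordinates (x = r cos θ, y = r sin θ, dA = r dr dθ) the integrand becomes 3r^2sin(θ)^2, so

    ∬_D (3y^2) dA = ∫_0^{2π} ∫_0^{5} (3r^2sin(θ)^2) · r dr dθ.

Inner (r from 0 to 5): 1875sin(θ)^2/4.
Outer (θ from 0 to 2π): 1875π/4.

Therefore ∮_C P dx + Q dy = 1875π/4.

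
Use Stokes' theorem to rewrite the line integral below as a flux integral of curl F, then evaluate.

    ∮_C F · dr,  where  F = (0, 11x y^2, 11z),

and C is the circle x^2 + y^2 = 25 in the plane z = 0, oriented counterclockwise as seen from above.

Let S be the flat disk x^2 + y^2 ≤ 25 in the plane z = 0, with upward unit normal n̂ = ẑ. By Stokes' theorem,

    ∮_C F · dr = ∬_S (∇ × F) · n̂ dS = ∬_D (curl F)_z dA,

where D is the disk x^2 + y^2 ≤ 25.

Compute the curl of F = (0, 11x y^2, 11z):
    (∇ × F)_x = ∂F_z/∂y - ∂F_y/∂z = 0,
    (∇ × F)_y = ∂F_x/∂z - ∂F_z/∂x = 0,
    (∇ × F)_z = ∂F_y/∂x - ∂F_x/∂y = 11y^2.

On z = 0, (curl F)_z = 11y^2.

Convert to polar (x = r cos θ, y = r sin θ, dA = r dr dθ); the integrand becomes 11r^2sin(θ)^2, so

    ∬_D (curl F)_z dA = ∫_0^{2π} ∫_0^{5} (11r^2sin(θ)^2) · r dr dθ.

Inner (r from 0 to 5): 6875sin(θ)^2/4.
Outer (θ from 0 to 2π): 6875π/4.

Therefore ∮_C F · dr = 6875π/4.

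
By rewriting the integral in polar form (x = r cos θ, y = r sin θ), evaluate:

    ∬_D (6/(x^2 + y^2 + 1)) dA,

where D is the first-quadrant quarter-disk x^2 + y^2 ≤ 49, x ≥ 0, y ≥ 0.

The region D is 0 ≤ r ≤ 7, 0 ≤ θ ≤ π/2 in polar coordinates, where x = r cos(θ), y = r sin(θ), and dA = r dr dθ.

Under the substitution, the integrand becomes 6/(r^2 + 1), so

    ∬_D (6/(x^2 + y^2 + 1)) dA = ∫_{0}^{π/2} ∫_{0}^{7} (6/(r^2 + 1)) · r dr dθ.

Inner integral (in r): ∫_{0}^{7} (6/(r^2 + 1)) · r dr = log(125000).

Outer integral (in θ): ∫_{0}^{π/2} (log(125000)) dθ = log(125000^(π/2)).

Therefore ∬_D (6/(x^2 + y^2 + 1)) dA = log(125000^(π/2)).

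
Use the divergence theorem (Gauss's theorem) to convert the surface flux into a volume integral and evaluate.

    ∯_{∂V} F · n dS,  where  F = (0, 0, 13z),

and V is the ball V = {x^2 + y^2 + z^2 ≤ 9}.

By the divergence theorem,

    ∯_{∂V} F · n dS = ∭_V (∇ · F) dV.

Compute the divergence:
    ∇ · F = ∂F_x/∂x + ∂F_y/∂y + ∂F_z/∂z = 0 + 0 + 13 = 13.

In spherical coordinates, x = ρ sin(φ) cos(θ), y = ρ sin(φ) sin(θ), z = ρ cos(φ), dV = ρ^2 sin(φ) dρ dφ dθ, with 0 ≤ ρ ≤ 3, 0 ≤ φ ≤ π, 0 ≤ θ ≤ 2π.

The integrand, after substitution and multiplying by the volume element, becomes (13) · ρ^2 sin(φ), so

    ∭_V (∇·F) dV = ∫_0^{2π} ∫_0^{π} ∫_0^{3} (13) · ρ^2 sin(φ) dρ dφ dθ.

Inner (ρ from 0 to 3): 117sin(φ).
Middle (φ from 0 to π): 234.
Outer (θ from 0 to 2π): 468π.

Therefore ∯_{∂V} F · n dS = 468π.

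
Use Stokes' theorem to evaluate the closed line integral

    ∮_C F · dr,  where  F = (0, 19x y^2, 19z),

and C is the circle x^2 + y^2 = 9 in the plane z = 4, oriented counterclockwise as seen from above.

Let S be the flat disk x^2 + y^2 ≤ 9 in the plane z = 4, with upward unit normal n̂ = ẑ. By Stokes' theorem,

    ∮_C F · dr = ∬_S (∇ × F) · n̂ dS = ∬_D (curl F)_z dA,

where D is the disk x^2 + y^2 ≤ 9.

Compute the curl of F = (0, 19x y^2, 19z):
    (∇ × F)_x = ∂F_z/∂y - ∂F_y/∂z = 0,
    (∇ × F)_y = ∂F_x/∂z - ∂F_z/∂x = 0,
    (∇ × F)_z = ∂F_y/∂x - ∂F_x/∂y = 19y^2.

On z = 4, (curl F)_z = 19y^2.

Convert to polar (x = r cos θ, y = r sin θ, dA = r dr dθ); the integrand becomes 19r^2sin(θ)^2, so

    ∬_D (curl F)_z dA = ∫_0^{2π} ∫_0^{3} (19r^2sin(θ)^2) · r dr dθ.

Inner (r from 0 to 3): 1539sin(θ)^2/4.
Outer (θ from 0 to 2π): 1539π/4.

Therefore ∮_C F · dr = 1539π/4.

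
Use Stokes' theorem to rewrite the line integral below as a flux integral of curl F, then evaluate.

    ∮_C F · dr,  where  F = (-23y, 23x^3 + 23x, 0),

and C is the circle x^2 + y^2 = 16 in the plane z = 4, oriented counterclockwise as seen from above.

Let S be the flat disk x^2 + y^2 ≤ 16 in the plane z = 4, with upward unit normal n̂ = ẑ. By Stokes' theorem,

    ∮_C F · dr = ∬_S (∇ × F) · n̂ dS = ∬_D (curl F)_z dA,

where D is the disk x^2 + y^2 ≤ 16.

Compute the curl of F = (-23y, 23x^3 + 23x, 0):
    (∇ × F)_x = ∂F_z/∂y - ∂F_y/∂z = 0,
    (∇ × F)_y = ∂F_x/∂z - ∂F_z/∂x = 0,
    (∇ × F)_z = ∂F_y/∂x - ∂F_x/∂y = 69x^2 + 46.

On z = 4, (curl F)_z = 69x^2 + 46.

Convert to polar (x = r cos θ, y = r sin θ, dA = r dr dθ); the integrand becomes 69r^2cos(θ)^2 + 46, so

    ∬_D (curl F)_z dA = ∫_0^{2π} ∫_0^{4} (69r^2cos(θ)^2 + 46) · r dr dθ.

Inner (r from 0 to 4): 4416cos(θ)^2 + 368.
Outer (θ from 0 to 2π): 5152π.

Therefore ∮_C F · dr = 5152π.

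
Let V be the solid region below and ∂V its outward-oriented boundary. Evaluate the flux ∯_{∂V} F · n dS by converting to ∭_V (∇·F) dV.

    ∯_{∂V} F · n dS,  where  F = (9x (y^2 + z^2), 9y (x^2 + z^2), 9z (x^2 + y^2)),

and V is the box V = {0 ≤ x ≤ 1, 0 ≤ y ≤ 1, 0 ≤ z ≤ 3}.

By the divergence theorem,

    ∯_{∂V} F · n dS = ∭_V (∇ · F) dV.

Compute the divergence:
    ∇ · F = ∂F_x/∂x + ∂F_y/∂y + ∂F_z/∂z = 9y^2 + 9z^2 + 9x^2 + 9z^2 + 9x^2 + 9y^2 = 18x^2 + 18y^2 + 18z^2.

V is a rectangular box, so dV = dx dy dz with 0 ≤ x ≤ 1, 0 ≤ y ≤ 1, 0 ≤ z ≤ 3.

Integrate (18x^2 + 18y^2 + 18z^2) over V as an iterated integral:

    ∭_V (∇·F) dV = ∫_0^{1} ∫_0^{1} ∫_0^{3} (18x^2 + 18y^2 + 18z^2) dz dy dx.

Inner (z from 0 to 3): 54x^2 + 54y^2 + 162.
Middle (y from 0 to 1): 54x^2 + 180.
Outer (x from 0 to 1): 198.

Therefore ∯_{∂V} F · n dS = 198.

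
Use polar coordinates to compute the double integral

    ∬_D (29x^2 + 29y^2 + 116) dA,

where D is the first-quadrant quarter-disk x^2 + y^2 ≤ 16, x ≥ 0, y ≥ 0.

The region D is 0 ≤ r ≤ 4, 0 ≤ θ ≤ π/2 in polar coordinates, where x = r cos(θ), y = r sin(θ), and dA = r dr dθ.

Under the substitution, the integrand becomes 29r^2 + 116, so

    ∬_D (29x^2 + 29y^2 + 116) dA = ∫_{0}^{π/2} ∫_{0}^{4} (29r^2 + 116) · r dr dθ.

Inner integral (in r): ∫_{0}^{4} (29r^2 + 116) · r dr = 2784.

Outer integral (in θ): ∫_{0}^{π/2} (2784) dθ = 1392π.

Therefore ∬_D (29x^2 + 29y^2 + 116) dA = 1392π.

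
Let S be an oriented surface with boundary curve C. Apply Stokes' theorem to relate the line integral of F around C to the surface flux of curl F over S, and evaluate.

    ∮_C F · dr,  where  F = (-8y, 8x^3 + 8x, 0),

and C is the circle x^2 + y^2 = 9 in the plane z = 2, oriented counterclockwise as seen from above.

Let S be the flat disk x^2 + y^2 ≤ 9 in the plane z = 2, with upward unit normal n̂ = ẑ. By Stokes' theorem,

    ∮_C F · dr = ∬_S (∇ × F) · n̂ dS = ∬_D (curl F)_z dA,

where D is the disk x^2 + y^2 ≤ 9.

Compute the curl of F = (-8y, 8x^3 + 8x, 0):
    (∇ × F)_x = ∂F_z/∂y - ∂F_y/∂z = 0,
    (∇ × F)_y = ∂F_x/∂z - ∂F_z/∂x = 0,
    (∇ × F)_z = ∂F_y/∂x - ∂F_x/∂y = 24x^2 + 16.

On z = 2, (curl F)_z = 24x^2 + 16.

Convert to polar (x = r cos θ, y = r sin θ, dA = r dr dθ); the integrand becomes 24r^2cos(θ)^2 + 16, so

    ∬_D (curl F)_z dA = ∫_0^{2π} ∫_0^{3} (24r^2cos(θ)^2 + 16) · r dr dθ.

Inner (r from 0 to 3): 486cos(θ)^2 + 72.
Outer (θ from 0 to 2π): 630π.

Therefore ∮_C F · dr = 630π.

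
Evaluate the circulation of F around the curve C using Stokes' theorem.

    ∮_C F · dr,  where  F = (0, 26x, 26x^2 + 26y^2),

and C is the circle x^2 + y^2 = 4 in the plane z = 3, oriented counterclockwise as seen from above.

Let S be the flat disk x^2 + y^2 ≤ 4 in the plane z = 3, with upward unit normal n̂ = ẑ. By Stokes' theorem,

    ∮_C F · dr = ∬_S (∇ × F) · n̂ dS = ∬_D (curl F)_z dA,

where D is the disk x^2 + y^2 ≤ 4.

Compute the curl of F = (0, 26x, 26x^2 + 26y^2):
    (∇ × F)_x = ∂F_z/∂y - ∂F_y/∂z = 52y,
    (∇ × F)_y = ∂F_x/∂z - ∂F_z/∂x = -52x,
    (∇ × F)_z = ∂F_y/∂x - ∂F_x/∂y = 26.

On z = 3, (curl F)_z = 26.

Convert to polar (x = r cos θ, y = r sin θ, dA = r dr dθ); the integrand becomes 26, so

    ∬_D (curl F)_z dA = ∫_0^{2π} ∫_0^{2} (26) · r dr dθ.

Inner (r from 0 to 2): 52.
Outer (θ from 0 to 2π): 104π.

Therefore ∮_C F · dr = 104π.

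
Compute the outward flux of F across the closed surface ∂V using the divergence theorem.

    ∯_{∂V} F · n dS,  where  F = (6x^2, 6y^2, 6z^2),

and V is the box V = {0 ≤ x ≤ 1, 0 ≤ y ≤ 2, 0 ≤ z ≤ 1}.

By the divergence theorem,

    ∯_{∂V} F · n dS = ∭_V (∇ · F) dV.

Compute the divergence:
    ∇ · F = ∂F_x/∂x + ∂F_y/∂y + ∂F_z/∂z = 12x + 12y + 12z.

V is a rectangular box, so dV = dx dy dz with 0 ≤ x ≤ 1, 0 ≤ y ≤ 2, 0 ≤ z ≤ 1.

Integrate (12x + 12y + 12z) over V as an iterated integral:

    ∭_V (∇·F) dV = ∫_0^{1} ∫_0^{2} ∫_0^{1} (12x + 12y + 12z) dz dy dx.

Inner (z from 0 to 1): 12x + 12y + 6.
Middle (y from 0 to 2): 24x + 36.
Outer (x from 0 to 1): 48.

Therefore ∯_{∂V} F · n dS = 48.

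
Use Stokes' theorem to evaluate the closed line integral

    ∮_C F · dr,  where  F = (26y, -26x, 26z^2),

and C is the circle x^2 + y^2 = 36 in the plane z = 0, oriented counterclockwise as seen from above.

Let S be the flat disk x^2 + y^2 ≤ 36 in the plane z = 0, with upward unit normal n̂ = ẑ. By Stokes' theorem,

    ∮_C F · dr = ∬_S (∇ × F) · n̂ dS = ∬_D (curl F)_z dA,

where D is the disk x^2 + y^2 ≤ 36.

Compute the curl of F = (26y, -26x, 26z^2):
    (∇ × F)_x = ∂F_z/∂y - ∂F_y/∂z = 0,
    (∇ × F)_y = ∂F_x/∂z - ∂F_z/∂x = 0,
    (∇ × F)_z = ∂F_y/∂x - ∂F_x/∂y = -52.

On z = 0, (curl F)_z = -52.

Convert to polar (x = r cos θ, y = r sin θ, dA = r dr dθ); the integrand becomes -52, so

    ∬_D (curl F)_z dA = ∫_0^{2π} ∫_0^{6} (-52) · r dr dθ.

Inner (r from 0 to 6): -936.
Outer (θ from 0 to 2π): -1872π.

Therefore ∮_C F · dr = -1872π.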